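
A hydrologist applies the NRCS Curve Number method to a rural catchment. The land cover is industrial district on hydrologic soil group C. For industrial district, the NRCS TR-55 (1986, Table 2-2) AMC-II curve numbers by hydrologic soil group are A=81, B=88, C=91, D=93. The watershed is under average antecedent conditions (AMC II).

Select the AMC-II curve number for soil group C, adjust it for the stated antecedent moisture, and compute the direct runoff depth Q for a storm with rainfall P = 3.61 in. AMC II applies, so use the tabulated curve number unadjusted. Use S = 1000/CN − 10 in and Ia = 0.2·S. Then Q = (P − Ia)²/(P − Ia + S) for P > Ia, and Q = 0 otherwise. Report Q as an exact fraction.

NRCS table: industrial district, soil group C → CN(II) = 91
Average conditions: CN = 91 (no AMC adjustment).
S = 1000/91 − 10 = 90/91 in ≈ 0.989 in
Ia = 0.2·(90/91) = 18/91 in ≈ 0.198 in
Excess rainfall: 3.610 − 0.198 = 3.412 in; P > Ia so Q > 0
Q = (31051/9100)²/((31051/9100) + 90/91) = (964164601/82810000)/(40051/9100) = 964164601/364464100 in ≈ 2.645 in

Q = 964164601/364464100 in ≈ 2.645 in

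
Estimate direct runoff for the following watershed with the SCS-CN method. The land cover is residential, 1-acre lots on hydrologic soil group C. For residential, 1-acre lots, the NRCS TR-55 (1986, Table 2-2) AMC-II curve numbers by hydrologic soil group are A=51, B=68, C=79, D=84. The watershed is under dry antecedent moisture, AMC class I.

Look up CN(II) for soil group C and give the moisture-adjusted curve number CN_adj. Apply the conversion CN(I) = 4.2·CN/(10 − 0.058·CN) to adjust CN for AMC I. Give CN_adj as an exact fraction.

NRCS table: residential, 1-acre lots, soil group C → CN(II) = 79
Dry (AMC I): CN(I) = 4.2·79/(10 − 0.058·79) = (1659/5)/(2709/500) = 7900/129 ≈ 61.240

CN_adj = 7900/129 ≈ 61.240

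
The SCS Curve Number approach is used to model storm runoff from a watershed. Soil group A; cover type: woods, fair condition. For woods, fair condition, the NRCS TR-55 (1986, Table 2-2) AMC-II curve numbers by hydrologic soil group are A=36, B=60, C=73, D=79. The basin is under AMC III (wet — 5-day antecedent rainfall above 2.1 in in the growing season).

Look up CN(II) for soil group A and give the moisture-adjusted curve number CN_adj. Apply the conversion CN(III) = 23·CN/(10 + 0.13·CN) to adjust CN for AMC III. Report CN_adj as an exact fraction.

CN_adj = 20700/367 ≈ 56.403

NRCS table: woods, fair condition, soil group A → CN(II) = 36
Adjust CN=36 to AMC III: 23·36/(10 + 0.13·36) → 828 ÷ (367/25) = 20700/367 ≈ 56.403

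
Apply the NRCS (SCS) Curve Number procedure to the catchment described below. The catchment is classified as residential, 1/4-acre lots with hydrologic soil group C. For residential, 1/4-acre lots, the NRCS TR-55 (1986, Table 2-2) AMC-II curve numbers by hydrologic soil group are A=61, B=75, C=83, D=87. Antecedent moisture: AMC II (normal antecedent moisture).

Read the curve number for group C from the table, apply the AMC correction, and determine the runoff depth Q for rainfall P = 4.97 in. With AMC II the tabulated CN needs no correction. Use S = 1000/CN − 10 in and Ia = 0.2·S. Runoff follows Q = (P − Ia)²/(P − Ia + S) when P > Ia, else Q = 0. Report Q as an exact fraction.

Q = 1432698201/455263300 in ≈ 3.147 in

NRCS table: residential, 1/4-acre lots, soil group C → CN(II) = 83
CN(II) = 83; AMC II needs no correction.
Retention S: 1000/CN − 10 with CN=83.000 → S = 170/83 ≈ 2.048 in
Ia = 0.2S: 0.2·2.048 = 0.410 in (exactly 34/83)
P − Ia = 4.970 − 0.410 = 37851/8300 ≈ 4.560 in (> 0, runoff occurs)
Q: (37851/8300)² ÷ (54851/8300) = 1432698201/455263300 in (≈ 3.147 in)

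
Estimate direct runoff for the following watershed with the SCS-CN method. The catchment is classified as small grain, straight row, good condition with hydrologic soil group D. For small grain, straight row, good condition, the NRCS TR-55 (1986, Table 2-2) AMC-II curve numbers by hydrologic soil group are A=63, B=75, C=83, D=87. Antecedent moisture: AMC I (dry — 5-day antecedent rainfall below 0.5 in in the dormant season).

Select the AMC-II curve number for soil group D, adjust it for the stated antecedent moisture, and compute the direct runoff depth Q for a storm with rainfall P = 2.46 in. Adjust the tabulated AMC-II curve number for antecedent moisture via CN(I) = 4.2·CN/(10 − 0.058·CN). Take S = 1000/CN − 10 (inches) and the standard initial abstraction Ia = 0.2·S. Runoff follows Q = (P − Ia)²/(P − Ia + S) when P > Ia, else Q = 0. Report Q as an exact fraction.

Q = 25510797841/44279263350 in ≈ 0.576 in

NRCS table: small grain, straight row, good condition, soil group D → CN(II) = 87
Adjust CN=87 to AMC I: 4.2·87/(10 − 0.058·87) → (1827/5) ÷ (2477/500) = 182700/2477 ≈ 73.759
Retention S: 1000/CN − 10 with CN=73.759 → S = 6500/1827 ≈ 3.558 in
Initial abstraction Ia = S/5 = (6500/1827)/5 = 1300/1827 ≈ 0.712 in
Since P=2.460 > Ia=0.712: effective rainfall P−Ia = 159721/91350 in
Runoff Q = (P−Ia)²/(P−Ia+S) = (1.748)²/(1.748+3.558) = 25510797841/44279263350 ≈ 0.576 in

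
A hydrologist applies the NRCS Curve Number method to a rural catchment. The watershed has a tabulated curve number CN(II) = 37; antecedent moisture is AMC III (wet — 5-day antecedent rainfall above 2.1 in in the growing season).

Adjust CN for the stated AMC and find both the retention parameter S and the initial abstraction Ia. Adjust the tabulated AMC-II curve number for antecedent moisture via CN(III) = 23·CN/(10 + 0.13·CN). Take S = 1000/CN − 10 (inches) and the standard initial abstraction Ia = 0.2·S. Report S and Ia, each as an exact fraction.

S = 6300/851 in ≈ 7.403 in; Ia = 1260/851 in ≈ 1.481 in

Wet (AMC III): CN(III) = 23·37/(10 + 0.13·37) = 851/(1481/100) = 85100/1481 ≈ 57.461
S = 1000/(85100/1481) − 10 = 6300/851 in ≈ 7.403 in
Ia = 0.2S: 0.2·7.403 = 1.481 in (exactly 1260/851)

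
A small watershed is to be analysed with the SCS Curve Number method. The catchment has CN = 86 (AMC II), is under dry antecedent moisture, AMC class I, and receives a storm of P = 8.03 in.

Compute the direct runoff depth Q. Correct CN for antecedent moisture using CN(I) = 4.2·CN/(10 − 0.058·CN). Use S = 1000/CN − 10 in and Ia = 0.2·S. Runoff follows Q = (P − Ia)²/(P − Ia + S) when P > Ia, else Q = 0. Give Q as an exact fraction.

CN(I) from CN(II)=86: (4.2·86)/(10 − 0.058·86) = 12900/179 ≈ 72.067
S = 1000/(12900/179) − 10 = 500/129 in ≈ 3.876 in
Ia = 0.2S: 0.2·3.876 = 0.775 in (exactly 100/129)
P − Ia = 8.030 − 0.775 = 93587/12900 ≈ 7.255 in (> 0, runoff occurs)
Q: (93587/12900)² ÷ (143587/12900) = 8758526569/1852272300 in (≈ 4.729 in)

Q = 8758526569/1852272300 in ≈ 4.729 in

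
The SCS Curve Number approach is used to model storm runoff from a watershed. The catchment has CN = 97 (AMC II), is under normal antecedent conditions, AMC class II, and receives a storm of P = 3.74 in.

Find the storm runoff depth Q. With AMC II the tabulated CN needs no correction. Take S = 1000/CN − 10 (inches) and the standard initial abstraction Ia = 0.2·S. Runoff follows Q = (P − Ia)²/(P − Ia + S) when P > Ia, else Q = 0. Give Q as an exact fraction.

Q = 318229921/93794150 in ≈ 3.393 in

Average conditions: CN = 97 (no AMC adjustment).
Retention S: 1000/CN − 10 with CN=97.000 → S = 30/97 ≈ 0.309 in
Ia = 0.2S: 0.2·0.309 = 0.062 in (exactly 6/97)
Since P=3.740 > Ia=0.062: effective rainfall P−Ia = 17839/4850 in
Q = (17839/4850)²/((17839/4850) + 30/97) = (318229921/23522500)/(19339/4850) = 318229921/93794150 in ≈ 3.393 in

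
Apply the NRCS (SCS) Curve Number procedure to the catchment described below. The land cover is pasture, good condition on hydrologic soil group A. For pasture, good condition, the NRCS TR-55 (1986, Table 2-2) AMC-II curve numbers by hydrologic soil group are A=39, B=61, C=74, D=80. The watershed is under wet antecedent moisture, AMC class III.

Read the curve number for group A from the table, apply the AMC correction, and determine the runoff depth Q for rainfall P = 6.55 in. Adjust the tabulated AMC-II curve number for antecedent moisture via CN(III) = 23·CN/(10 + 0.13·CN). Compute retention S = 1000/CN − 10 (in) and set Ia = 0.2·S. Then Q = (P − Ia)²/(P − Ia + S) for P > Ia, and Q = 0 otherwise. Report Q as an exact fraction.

Q = 8668913449/3859019580 in ≈ 2.246 in

NRCS table: pasture, good condition, soil group A → CN(II) = 39
Wet (AMC III): CN(III) = 23·39/(10 + 0.13·39) = 897/(1507/100) = 89700/1507 ≈ 59.522
Max retention: S = 1000/(89700/1507) − 10 = 6100/897 in (≈ 6.800 in)
Ia = 0.2·(6100/897) = 1220/897 in ≈ 1.360 in
Excess rainfall: 6.550 − 1.360 = 5.190 in; P > Ia so Q > 0
Runoff Q = (P−Ia)²/(P−Ia+S) = (5.190)²/(5.190+6.800) = 8668913449/3859019580 ≈ 2.246 in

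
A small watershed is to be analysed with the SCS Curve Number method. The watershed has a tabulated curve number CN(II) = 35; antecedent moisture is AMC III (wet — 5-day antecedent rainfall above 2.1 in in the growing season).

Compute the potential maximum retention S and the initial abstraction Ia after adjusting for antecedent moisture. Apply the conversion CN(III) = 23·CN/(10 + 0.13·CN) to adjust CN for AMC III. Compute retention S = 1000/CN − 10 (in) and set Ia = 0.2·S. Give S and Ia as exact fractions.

S = 1300/161 in ≈ 8.075 in; Ia = 260/161 in ≈ 1.615 in

CN(III) from CN(II)=35: (23·35)/(10 + 0.13·35) = 16100/291 ≈ 55.326
S = 1000/(16100/291) − 10 = 1300/161 in ≈ 8.075 in
Ia = 0.2·(1300/161) = 260/161 in ≈ 1.615 in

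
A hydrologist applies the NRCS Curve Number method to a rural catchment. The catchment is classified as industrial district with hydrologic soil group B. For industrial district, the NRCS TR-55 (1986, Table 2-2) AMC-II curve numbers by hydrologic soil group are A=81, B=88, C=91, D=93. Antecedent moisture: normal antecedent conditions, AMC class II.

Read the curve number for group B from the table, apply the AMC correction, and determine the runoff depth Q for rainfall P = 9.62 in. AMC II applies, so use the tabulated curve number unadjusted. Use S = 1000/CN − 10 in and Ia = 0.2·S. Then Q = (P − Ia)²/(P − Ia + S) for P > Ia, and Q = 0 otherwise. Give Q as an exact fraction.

NRCS table: industrial district, soil group B → CN(II) = 88
AMC II — tabulated CN = 88 applies directly.
Max retention: S = 1000/88 − 10 = 15/11 in (≈ 1.364 in)
Initial abstraction Ia = S/5 = (15/11)/5 = 3/11 ≈ 0.273 in
Since P=9.620 > Ia=0.273: effective rainfall P−Ia = 5141/550 in
Q = (5141/550)²/((5141/550) + 15/11) = (26429881/302500)/(5891/550) = 26429881/3240050 in ≈ 8.157 in

Q = 26429881/3240050 in ≈ 8.157 in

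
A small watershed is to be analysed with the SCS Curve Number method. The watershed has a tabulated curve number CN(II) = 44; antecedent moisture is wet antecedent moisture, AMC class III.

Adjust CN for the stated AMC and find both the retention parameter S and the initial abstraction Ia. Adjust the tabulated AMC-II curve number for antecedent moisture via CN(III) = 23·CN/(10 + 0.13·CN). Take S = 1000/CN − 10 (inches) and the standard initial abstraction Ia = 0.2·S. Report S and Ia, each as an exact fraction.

CN(III) from CN(II)=44: (23·44)/(10 + 0.13·44) = 25300/393 ≈ 64.377
Retention S: 1000/CN − 10 with CN=64.377 → S = 1400/253 ≈ 5.534 in
Ia = 0.2·(1400/253) = 280/253 in ≈ 1.107 in

S = 1400/253 in ≈ 5.534 in; Ia = 280/253 in ≈ 1.107 in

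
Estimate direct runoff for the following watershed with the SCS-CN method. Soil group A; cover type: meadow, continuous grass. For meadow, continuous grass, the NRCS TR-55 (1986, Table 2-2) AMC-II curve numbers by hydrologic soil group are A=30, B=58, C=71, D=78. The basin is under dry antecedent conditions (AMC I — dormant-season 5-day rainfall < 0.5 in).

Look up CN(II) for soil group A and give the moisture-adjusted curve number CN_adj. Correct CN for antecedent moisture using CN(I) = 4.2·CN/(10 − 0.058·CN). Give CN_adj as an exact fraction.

CN_adj = 900/59 ≈ 15.254

NRCS table: meadow, continuous grass, soil group A → CN(II) = 30
Adjust CN=30 to AMC I: 4.2·30/(10 − 0.058·30) → 126 ÷ (413/50) = 900/59 ≈ 15.254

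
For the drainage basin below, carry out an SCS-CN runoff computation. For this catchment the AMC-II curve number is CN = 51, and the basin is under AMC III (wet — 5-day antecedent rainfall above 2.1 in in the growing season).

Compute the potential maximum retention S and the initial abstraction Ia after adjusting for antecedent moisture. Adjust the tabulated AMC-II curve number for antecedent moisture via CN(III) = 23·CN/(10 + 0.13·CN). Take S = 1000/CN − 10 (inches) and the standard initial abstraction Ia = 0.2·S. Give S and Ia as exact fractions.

S = 4900/1173 in ≈ 4.177 in; Ia = 980/1173 in ≈ 0.835 in

Adjust CN=51 to AMC III: 23·51/(10 + 0.13·51) → 1173 ÷ (1663/100) = 117300/1663 ≈ 70.535
Max retention: S = 1000/(117300/1663) − 10 = 4900/1173 in (≈ 4.177 in)
Ia = 0.2·(4900/1173) = 980/1173 in ≈ 0.835 in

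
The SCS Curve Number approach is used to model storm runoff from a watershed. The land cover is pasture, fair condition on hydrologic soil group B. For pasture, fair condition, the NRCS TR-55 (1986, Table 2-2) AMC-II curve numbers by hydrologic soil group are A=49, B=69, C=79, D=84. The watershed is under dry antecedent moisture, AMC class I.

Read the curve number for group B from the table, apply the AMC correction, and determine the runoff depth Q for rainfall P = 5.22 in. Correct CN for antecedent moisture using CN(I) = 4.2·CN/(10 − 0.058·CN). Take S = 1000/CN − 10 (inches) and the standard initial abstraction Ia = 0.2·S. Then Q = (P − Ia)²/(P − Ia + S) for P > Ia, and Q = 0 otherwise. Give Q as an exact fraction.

Q = 49813329721/72318793050 in ≈ 0.689 in

NRCS table: pasture, fair condition, soil group B → CN(II) = 69
Adjust CN=69 to AMC I: 4.2·69/(10 − 0.058·69) → (1449/5) ÷ (2999/500) = 144900/2999 ≈ 48.316
S = 1000/(144900/2999) − 10 = 15500/1449 in ≈ 10.697 in
Ia = 0.2·(15500/1449) = 3100/1449 in ≈ 2.139 in
P − Ia = 5.220 − 2.139 = 223189/72450 ≈ 3.081 in (> 0, runoff occurs)
Q = (223189/72450)²/((223189/72450) + 15500/1449) = (49813329721/5249002500)/(998189/72450) = 49813329721/72318793050 in ≈ 0.689 in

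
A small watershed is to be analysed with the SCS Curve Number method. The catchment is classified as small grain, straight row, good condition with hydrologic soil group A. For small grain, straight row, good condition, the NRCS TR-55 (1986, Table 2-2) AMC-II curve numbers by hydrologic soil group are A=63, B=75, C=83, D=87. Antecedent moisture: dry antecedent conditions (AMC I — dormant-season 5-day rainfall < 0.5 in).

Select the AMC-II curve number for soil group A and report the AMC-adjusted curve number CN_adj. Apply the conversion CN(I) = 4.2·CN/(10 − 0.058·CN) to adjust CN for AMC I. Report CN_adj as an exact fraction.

CN_adj = 132300/3173 ≈ 41.696

NRCS table: small grain, straight row, good condition, soil group A → CN(II) = 63
CN(I) from CN(II)=63: (4.2·63)/(10 − 0.058·63) = 132300/3173 ≈ 41.696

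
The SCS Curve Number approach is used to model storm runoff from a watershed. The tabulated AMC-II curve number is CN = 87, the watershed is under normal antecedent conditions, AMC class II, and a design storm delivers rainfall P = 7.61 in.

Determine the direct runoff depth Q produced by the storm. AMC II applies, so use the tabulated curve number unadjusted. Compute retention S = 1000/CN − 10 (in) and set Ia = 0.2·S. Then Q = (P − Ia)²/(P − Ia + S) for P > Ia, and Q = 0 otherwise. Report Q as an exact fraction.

Average conditions: CN = 87 (no AMC adjustment).
Max retention: S = 1000/87 − 10 = 130/87 in (≈ 1.494 in)
Ia = 0.2S: 0.2·1.494 = 0.299 in (exactly 26/87)
P − Ia = 7.610 − 0.299 = 63607/8700 ≈ 7.311 in (> 0, runoff occurs)
Q = (63607/8700)²/((63607/8700) + 130/87) = (4045850449/75690000)/(76607/8700) = 4045850449/666480900 in ≈ 6.070 in

Q = 4045850449/666480900 in ≈ 6.070 in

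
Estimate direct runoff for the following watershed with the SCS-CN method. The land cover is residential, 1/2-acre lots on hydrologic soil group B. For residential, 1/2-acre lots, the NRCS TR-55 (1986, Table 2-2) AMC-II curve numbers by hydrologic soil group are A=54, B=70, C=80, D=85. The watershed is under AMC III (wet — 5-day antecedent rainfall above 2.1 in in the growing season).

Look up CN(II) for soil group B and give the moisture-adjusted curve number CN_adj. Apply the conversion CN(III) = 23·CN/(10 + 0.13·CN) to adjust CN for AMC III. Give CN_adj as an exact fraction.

CN_adj = 16100/191 ≈ 84.293

NRCS table: residential, 1/2-acre lots, soil group B → CN(II) = 70
CN(III) from CN(II)=70: (23·70)/(10 + 0.13·70) = 16100/191 ≈ 84.293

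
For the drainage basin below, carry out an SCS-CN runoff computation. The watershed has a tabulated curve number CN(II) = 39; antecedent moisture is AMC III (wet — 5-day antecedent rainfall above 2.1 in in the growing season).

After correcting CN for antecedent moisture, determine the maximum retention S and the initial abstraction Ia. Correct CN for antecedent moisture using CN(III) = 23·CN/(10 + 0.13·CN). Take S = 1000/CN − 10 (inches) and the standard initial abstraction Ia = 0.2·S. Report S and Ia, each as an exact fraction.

CN(III) from CN(II)=39: (23·39)/(10 + 0.13·39) = 89700/1507 ≈ 59.522
S = 1000/(89700/1507) − 10 = 6100/897 in ≈ 6.800 in
Ia = 0.2S: 0.2·6.800 = 1.360 in (exactly 1220/897)

S = 6100/897 in ≈ 6.800 in; Ia = 1220/897 in ≈ 1.360 in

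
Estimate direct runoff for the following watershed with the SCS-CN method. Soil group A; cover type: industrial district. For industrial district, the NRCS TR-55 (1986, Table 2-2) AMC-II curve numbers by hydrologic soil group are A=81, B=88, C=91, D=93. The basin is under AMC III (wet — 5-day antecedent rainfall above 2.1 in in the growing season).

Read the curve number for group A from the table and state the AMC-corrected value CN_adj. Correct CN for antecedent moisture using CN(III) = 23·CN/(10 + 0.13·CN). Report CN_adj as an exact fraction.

NRCS table: industrial district, soil group A → CN(II) = 81
Adjust CN=81 to AMC III: 23·81/(10 + 0.13·81) → 1863 ÷ (2053/100) = 186300/2053 ≈ 90.745

CN_adj = 186300/2053 ≈ 90.745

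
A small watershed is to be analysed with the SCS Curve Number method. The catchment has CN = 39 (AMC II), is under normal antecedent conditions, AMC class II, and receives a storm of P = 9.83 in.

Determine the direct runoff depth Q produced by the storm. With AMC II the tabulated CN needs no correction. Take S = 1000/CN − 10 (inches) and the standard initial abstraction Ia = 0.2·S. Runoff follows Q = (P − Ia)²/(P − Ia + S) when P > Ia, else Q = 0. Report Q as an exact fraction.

Q = 683142769/339834300 in ≈ 2.010 in

AMC II — tabulated CN = 39 applies directly.
S = 1000/39 − 10 = 610/39 in ≈ 15.641 in
Ia = 0.2S: 0.2·15.641 = 3.128 in (exactly 122/39)
P − Ia = 9.830 − 3.128 = 26137/3900 ≈ 6.702 in (> 0, runoff occurs)
Q: (26137/3900)² ÷ (87137/3900) = 683142769/339834300 in (≈ 2.010 in)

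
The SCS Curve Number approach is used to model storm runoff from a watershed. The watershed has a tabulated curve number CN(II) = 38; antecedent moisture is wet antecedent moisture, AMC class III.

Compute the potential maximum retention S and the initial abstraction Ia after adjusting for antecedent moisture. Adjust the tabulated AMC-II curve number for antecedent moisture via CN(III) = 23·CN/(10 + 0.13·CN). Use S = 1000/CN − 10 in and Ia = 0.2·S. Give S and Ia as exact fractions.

S = 3100/437 in ≈ 7.094 in; Ia = 620/437 in ≈ 1.419 in

Adjust CN=38 to AMC III: 23·38/(10 + 0.13·38) → 874 ÷ (747/50) = 43700/747 ≈ 58.501
Max retention: S = 1000/(43700/747) − 10 = 3100/437 in (≈ 7.094 in)
Ia = 0.2S: 0.2·7.094 = 1.419 in (exactly 620/437)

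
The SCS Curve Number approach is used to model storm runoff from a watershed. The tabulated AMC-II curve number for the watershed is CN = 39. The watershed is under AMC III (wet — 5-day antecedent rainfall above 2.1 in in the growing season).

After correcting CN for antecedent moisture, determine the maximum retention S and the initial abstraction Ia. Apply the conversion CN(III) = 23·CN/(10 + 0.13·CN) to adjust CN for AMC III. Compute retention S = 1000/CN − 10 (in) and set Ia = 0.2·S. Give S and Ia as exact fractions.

Wet (AMC III): CN(III) = 23·39/(10 + 0.13·39) = 897/(1507/100) = 89700/1507 ≈ 59.522
Max retention: S = 1000/(89700/1507) − 10 = 6100/897 in (≈ 6.800 in)
Ia = 0.2·(6100/897) = 1220/897 in ≈ 1.360 in

S = 6100/897 in ≈ 6.800 in; Ia = 1220/897 in ≈ 1.360 in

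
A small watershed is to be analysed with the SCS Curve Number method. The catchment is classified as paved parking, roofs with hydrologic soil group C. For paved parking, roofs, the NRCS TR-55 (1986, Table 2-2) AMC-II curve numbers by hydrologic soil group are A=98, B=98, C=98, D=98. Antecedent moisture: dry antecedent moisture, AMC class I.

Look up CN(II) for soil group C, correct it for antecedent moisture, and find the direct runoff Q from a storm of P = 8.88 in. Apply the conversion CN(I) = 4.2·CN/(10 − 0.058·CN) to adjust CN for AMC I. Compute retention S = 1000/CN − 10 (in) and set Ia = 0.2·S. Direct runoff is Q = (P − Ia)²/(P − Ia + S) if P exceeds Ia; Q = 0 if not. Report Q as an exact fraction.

Q = 25523989922/3066908775 in ≈ 8.322 in

NRCS table: paved parking, roofs, soil group C → CN(II) = 98
CN(I) from CN(II)=98: (4.2·98)/(10 − 0.058·98) = 102900/1079 ≈ 95.366
Max retention: S = 1000/(102900/1079) − 10 = 500/1029 in (≈ 0.486 in)
Ia = 0.2·(500/1029) = 100/1029 in ≈ 0.097 in
P − Ia = 8.880 − 0.097 = 225938/25725 ≈ 8.783 in (> 0, runoff occurs)
Q = (225938/25725)²/((225938/25725) + 500/1029) = (51047979844/661775625)/(238438/25725) = 25523989922/3066908775 in ≈ 8.322 in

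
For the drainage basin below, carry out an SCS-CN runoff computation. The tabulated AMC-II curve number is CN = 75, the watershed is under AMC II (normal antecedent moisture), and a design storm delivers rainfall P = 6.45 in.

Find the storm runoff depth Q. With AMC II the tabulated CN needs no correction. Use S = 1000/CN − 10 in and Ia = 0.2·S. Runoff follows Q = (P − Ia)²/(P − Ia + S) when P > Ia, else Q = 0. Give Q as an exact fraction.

CN(II) = 75; AMC II needs no correction.
Max retention: S = 1000/75 − 10 = 10/3 in (≈ 3.333 in)
Ia = 0.2S: 0.2·3.333 = 0.667 in (exactly 2/3)
Since P=6.450 > Ia=0.667: effective rainfall P−Ia = 347/60 in
Runoff Q = (P−Ia)²/(P−Ia+S) = (5.783)²/(5.783+3.333) = 120409/32820 ≈ 3.669 in

Q = 120409/32820 in ≈ 3.669 in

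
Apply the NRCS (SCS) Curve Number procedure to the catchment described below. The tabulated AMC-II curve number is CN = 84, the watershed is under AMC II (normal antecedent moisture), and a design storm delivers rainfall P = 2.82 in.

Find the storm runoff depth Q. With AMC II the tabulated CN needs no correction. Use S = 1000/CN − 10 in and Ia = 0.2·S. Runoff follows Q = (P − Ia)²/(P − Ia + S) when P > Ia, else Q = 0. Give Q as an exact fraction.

Q = 6558721/4789050 in ≈ 1.370 in

CN(II) = 84; AMC II needs no correction.
Max retention: S = 1000/84 − 10 = 40/21 in (≈ 1.905 in)
Ia = 0.2·(40/21) = 8/21 in ≈ 0.381 in
P − Ia = 2.820 − 0.381 = 2561/1050 ≈ 2.439 in (> 0, runoff occurs)
Q = (2561/1050)²/((2561/1050) + 40/21) = (6558721/1102500)/(4561/1050) = 6558721/4789050 in ≈ 1.370 in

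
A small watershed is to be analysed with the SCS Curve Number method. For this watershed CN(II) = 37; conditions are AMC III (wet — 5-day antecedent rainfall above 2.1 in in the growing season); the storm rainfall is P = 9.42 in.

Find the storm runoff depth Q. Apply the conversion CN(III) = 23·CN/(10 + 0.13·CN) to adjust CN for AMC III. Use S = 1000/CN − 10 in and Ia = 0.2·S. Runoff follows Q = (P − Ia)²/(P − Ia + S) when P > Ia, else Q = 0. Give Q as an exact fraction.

Q = 38041009347/9259177850 in ≈ 4.108 in

CN(III) from CN(II)=37: (23·37)/(10 + 0.13·37) = 85100/1481 ≈ 57.461
Max retention: S = 1000/(85100/1481) − 10 = 6300/851 in (≈ 7.403 in)
Initial abstraction Ia = S/5 = (6300/851)/5 = 1260/851 ≈ 1.481 in
P − Ia = 9.420 − 1.481 = 337821/42550 ≈ 7.939 in (> 0, runoff occurs)
Q: (337821/42550)² ÷ (652821/42550) = 38041009347/9259177850 in (≈ 4.108 in)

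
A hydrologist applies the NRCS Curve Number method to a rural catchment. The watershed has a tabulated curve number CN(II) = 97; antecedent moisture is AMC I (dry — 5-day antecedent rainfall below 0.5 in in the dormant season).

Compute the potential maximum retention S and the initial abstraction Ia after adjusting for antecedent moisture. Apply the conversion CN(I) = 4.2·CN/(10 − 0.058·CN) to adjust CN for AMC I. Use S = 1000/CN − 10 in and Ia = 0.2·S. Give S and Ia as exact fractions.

CN(I) from CN(II)=97: (4.2·97)/(10 − 0.058·97) = 67900/729 ≈ 93.141
Max retention: S = 1000/(67900/729) − 10 = 500/679 in (≈ 0.736 in)
Initial abstraction Ia = S/5 = (500/679)/5 = 100/679 ≈ 0.147 in

S = 500/679 in ≈ 0.736 in; Ia = 100/679 in ≈ 0.147 in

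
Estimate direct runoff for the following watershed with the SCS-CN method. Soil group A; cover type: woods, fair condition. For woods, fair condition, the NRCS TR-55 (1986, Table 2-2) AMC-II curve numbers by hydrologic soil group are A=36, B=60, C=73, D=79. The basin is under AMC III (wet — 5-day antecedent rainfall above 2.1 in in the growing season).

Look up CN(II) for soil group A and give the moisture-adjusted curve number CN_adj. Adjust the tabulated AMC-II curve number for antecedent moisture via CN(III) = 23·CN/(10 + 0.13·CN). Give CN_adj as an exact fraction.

NRCS table: woods, fair condition, soil group A → CN(II) = 36
CN(III) from CN(II)=36: (23·36)/(10 + 0.13·36) = 20700/367 ≈ 56.403

CN_adj = 20700/367 ≈ 56.403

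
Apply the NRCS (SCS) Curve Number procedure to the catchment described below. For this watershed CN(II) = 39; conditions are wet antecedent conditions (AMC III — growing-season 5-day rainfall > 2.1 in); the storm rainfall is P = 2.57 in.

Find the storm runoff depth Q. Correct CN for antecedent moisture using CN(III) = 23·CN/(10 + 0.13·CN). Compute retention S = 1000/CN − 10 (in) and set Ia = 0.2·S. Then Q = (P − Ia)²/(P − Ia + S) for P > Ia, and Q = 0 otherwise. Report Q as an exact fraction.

Q = 11778543841/64452051300 in ≈ 0.183 in

Adjust CN=39 to AMC III: 23·39/(10 + 0.13·39) → 897 ÷ (1507/100) = 89700/1507 ≈ 59.522
Max retention: S = 1000/(89700/1507) − 10 = 6100/897 in (≈ 6.800 in)
Ia = 0.2S: 0.2·6.800 = 1.360 in (exactly 1220/897)
Since P=2.570 > Ia=1.360: effective rainfall P−Ia = 108529/89700 in
Runoff Q = (P−Ia)²/(P−Ia+S) = (1.210)²/(1.210+6.800) = 11778543841/64452051300 ≈ 0.183 in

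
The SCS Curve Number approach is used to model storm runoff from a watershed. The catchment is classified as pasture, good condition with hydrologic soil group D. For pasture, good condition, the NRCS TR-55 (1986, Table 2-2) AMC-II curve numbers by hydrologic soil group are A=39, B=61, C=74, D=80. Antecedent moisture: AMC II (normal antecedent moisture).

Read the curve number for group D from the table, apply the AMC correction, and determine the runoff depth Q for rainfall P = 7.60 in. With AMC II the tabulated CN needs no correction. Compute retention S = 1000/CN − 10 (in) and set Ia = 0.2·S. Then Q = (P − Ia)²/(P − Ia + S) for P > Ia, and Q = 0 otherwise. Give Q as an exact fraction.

NRCS table: pasture, good condition, soil group D → CN(II) = 80
Average conditions: CN = 80 (no AMC adjustment).
S = 1000/80 − 10 = 5/2 in ≈ 2.500 in
Ia = 0.2S: 0.2·2.500 = 0.500 in (exactly 1/2)
Since P=7.600 > Ia=0.500: effective rainfall P−Ia = 71/10 in
Q: (71/10)² ÷ (48/5) = 5041/960 in (≈ 5.251 in)

Q = 5041/960 in ≈ 5.251 in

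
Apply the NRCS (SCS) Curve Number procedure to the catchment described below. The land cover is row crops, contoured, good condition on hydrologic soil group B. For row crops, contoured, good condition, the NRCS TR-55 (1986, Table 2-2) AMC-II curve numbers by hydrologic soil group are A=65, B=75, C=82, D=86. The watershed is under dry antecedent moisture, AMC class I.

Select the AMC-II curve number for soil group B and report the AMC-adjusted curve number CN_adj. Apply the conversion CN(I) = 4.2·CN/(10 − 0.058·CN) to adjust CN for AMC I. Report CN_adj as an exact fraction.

NRCS table: row crops, contoured, good condition, soil group B → CN(II) = 75
CN(I) from CN(II)=75: (4.2·75)/(10 − 0.058·75) = 6300/113 ≈ 55.752

CN_adj = 6300/113 ≈ 55.752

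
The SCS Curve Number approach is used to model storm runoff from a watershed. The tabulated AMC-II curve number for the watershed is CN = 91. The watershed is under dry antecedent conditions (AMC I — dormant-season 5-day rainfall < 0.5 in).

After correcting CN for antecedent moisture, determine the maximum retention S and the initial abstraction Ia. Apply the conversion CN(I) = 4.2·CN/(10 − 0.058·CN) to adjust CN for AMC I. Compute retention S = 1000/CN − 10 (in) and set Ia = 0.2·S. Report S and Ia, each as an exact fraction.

S = 1500/637 in ≈ 2.355 in; Ia = 300/637 in ≈ 0.471 in

Adjust CN=91 to AMC I: 4.2·91/(10 − 0.058·91) → (1911/5) ÷ (2361/500) = 63700/787 ≈ 80.940
Max retention: S = 1000/(63700/787) − 10 = 1500/637 in (≈ 2.355 in)
Ia = 0.2S: 0.2·2.355 = 0.471 in (exactly 300/637)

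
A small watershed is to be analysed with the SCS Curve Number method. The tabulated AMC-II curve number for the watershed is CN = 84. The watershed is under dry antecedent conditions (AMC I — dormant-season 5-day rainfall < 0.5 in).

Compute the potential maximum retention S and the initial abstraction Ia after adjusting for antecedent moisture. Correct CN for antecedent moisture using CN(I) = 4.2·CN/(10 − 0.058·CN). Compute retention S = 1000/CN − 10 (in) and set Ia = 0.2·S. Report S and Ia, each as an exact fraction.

Adjust CN=84 to AMC I: 4.2·84/(10 − 0.058·84) → (1764/5) ÷ (641/125) = 44100/641 ≈ 68.799
Retention S: 1000/CN − 10 with CN=68.799 → S = 2000/441 ≈ 4.535 in
Ia = 0.2·(2000/441) = 400/441 in ≈ 0.907 in

S = 2000/441 in ≈ 4.535 in; Ia = 400/441 in ≈ 0.907 in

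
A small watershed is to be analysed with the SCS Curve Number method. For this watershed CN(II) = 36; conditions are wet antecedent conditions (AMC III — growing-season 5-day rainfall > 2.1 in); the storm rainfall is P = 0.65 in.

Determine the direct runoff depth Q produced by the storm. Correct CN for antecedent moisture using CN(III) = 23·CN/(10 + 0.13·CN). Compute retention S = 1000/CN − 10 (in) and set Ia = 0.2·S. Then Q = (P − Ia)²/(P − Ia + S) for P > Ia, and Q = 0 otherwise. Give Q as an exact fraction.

CN(III) from CN(II)=36: (23·36)/(10 + 0.13·36) = 20700/367 ≈ 56.403
Retention S: 1000/CN − 10 with CN=56.403 → S = 1600/207 ≈ 7.729 in
Ia = 0.2·(1600/207) = 320/207 in ≈ 1.546 in
P = 0.650 ≤ Ia = 1.546 in: entire storm abstracted, Q = 0.

Q = 0 in ≈ 0.000 in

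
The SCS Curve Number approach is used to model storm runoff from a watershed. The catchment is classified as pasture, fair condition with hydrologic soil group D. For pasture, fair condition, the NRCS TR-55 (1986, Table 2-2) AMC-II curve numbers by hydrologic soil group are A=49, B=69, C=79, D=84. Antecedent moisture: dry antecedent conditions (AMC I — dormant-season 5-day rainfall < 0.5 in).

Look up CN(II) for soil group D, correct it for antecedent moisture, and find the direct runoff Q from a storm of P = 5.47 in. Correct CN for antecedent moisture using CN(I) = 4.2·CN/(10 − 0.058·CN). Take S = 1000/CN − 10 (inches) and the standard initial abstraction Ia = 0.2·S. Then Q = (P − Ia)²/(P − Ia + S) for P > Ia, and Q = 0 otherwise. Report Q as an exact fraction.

NRCS table: pasture, fair condition, soil group D → CN(II) = 84
Adjust CN=84 to AMC I: 4.2·84/(10 − 0.058·84) → (1764/5) ÷ (641/125) = 44100/641 ≈ 68.799
S = 1000/(44100/641) − 10 = 2000/441 in ≈ 4.535 in
Ia = 0.2S: 0.2·4.535 = 0.907 in (exactly 400/441)
P − Ia = 5.470 − 0.907 = 201227/44100 ≈ 4.563 in (> 0, runoff occurs)
Q: (201227/44100)² ÷ (401227/44100) = 40492305529/17694110700 in (≈ 2.288 in)

Q = 40492305529/17694110700 in ≈ 2.288 in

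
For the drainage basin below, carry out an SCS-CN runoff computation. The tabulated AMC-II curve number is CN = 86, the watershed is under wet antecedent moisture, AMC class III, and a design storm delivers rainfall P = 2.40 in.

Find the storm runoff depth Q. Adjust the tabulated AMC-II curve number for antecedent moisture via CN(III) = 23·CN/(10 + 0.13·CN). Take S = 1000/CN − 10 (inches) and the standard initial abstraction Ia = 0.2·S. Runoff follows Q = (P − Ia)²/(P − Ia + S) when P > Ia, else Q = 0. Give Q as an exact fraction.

Q = 31181056/18133315 in ≈ 1.720 in

CN(III) from CN(II)=86: (23·86)/(10 + 0.13·86) = 98900/1059 ≈ 93.390
Retention S: 1000/CN − 10 with CN=93.390 → S = 700/989 ≈ 0.708 in
Ia = 0.2S: 0.2·0.708 = 0.142 in (exactly 140/989)
P − Ia = 2.400 − 0.142 = 11168/4945 ≈ 2.258 in (> 0, runoff occurs)
Q: (11168/4945)² ÷ (14668/4945) = 31181056/18133315 in (≈ 1.720 in)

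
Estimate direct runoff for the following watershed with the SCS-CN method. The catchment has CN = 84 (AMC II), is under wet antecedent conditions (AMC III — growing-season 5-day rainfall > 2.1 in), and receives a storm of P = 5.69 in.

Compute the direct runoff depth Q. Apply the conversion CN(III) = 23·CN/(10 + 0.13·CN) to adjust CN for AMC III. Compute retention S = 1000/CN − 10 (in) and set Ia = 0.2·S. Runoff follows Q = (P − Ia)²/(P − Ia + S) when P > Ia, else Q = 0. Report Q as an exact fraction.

Adjust CN=84 to AMC III: 23·84/(10 + 0.13·84) → 1932 ÷ (523/25) = 48300/523 ≈ 92.352
Max retention: S = 1000/(48300/523) − 10 = 400/483 in (≈ 0.828 in)
Initial abstraction Ia = S/5 = (400/483)/5 = 80/483 ≈ 0.166 in
Since P=5.690 > Ia=0.166: effective rainfall P−Ia = 266827/48300 in
Q = (266827/48300)²/((266827/48300) + 400/483) = (71196647929/2332890000)/(306827/48300) = 71196647929/14819744100 in ≈ 4.804 in

Q = 71196647929/14819744100 in ≈ 4.804 in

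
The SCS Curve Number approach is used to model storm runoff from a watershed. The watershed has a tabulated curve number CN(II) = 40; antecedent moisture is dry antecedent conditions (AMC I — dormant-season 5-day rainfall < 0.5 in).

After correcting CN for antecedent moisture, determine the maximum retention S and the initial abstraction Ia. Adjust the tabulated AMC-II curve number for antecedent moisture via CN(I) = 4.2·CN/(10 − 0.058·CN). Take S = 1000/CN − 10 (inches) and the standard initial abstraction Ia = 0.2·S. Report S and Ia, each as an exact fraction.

S = 250/7 in ≈ 35.714 in; Ia = 50/7 in ≈ 7.143 in

CN(I) from CN(II)=40: (4.2·40)/(10 − 0.058·40) = 175/8 ≈ 21.875
Max retention: S = 1000/(175/8) − 10 = 250/7 in (≈ 35.714 in)
Initial abstraction Ia = S/5 = (250/7)/5 = 50/7 ≈ 7.143 in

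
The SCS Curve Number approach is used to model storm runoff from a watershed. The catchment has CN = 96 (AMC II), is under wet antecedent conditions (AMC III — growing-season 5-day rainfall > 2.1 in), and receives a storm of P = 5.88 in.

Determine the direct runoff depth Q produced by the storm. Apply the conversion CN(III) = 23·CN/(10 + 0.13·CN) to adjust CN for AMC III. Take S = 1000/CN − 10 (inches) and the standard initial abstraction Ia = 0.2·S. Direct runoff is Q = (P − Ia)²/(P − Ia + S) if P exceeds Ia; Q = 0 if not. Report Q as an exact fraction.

Adjust CN=96 to AMC III: 23·96/(10 + 0.13·96) → 2208 ÷ (562/25) = 27600/281 ≈ 98.221
Max retention: S = 1000/(27600/281) − 10 = 25/138 in (≈ 0.181 in)
Ia = 0.2S: 0.2·0.181 = 0.036 in (exactly 5/138)
Excess rainfall: 5.880 − 0.036 = 5.844 in; P > Ia so Q > 0
Q = (20161/3450)²/((20161/3450) + 25/138) = (406465921/11902500)/(10393/1725) = 406465921/71711700 in ≈ 5.668 in

Q = 406465921/71711700 in ≈ 5.668 in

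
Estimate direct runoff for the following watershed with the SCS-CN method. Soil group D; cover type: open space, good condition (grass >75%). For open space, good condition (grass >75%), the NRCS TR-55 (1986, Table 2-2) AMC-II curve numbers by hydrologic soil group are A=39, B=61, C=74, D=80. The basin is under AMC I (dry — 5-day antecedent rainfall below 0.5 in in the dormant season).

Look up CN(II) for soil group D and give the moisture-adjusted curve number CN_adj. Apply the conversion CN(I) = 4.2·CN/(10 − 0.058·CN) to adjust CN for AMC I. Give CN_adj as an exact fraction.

NRCS table: open space, good condition (grass >75%), soil group D → CN(II) = 80
Dry (AMC I): CN(I) = 4.2·80/(10 − 0.058·80) = 336/(134/25) = 4200/67 ≈ 62.687

CN_adj = 4200/67 ≈ 62.687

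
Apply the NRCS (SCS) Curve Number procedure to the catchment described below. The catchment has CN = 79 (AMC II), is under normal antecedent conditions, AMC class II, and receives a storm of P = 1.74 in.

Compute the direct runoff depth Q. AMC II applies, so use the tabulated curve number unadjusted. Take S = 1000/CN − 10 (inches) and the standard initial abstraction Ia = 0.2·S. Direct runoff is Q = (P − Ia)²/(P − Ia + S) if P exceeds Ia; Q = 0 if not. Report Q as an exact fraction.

Q = 2531281/6703150 in ≈ 0.378 in

AMC II — tabulated CN = 79 applies directly.
Retention S: 1000/CN − 10 with CN=79.000 → S = 210/79 ≈ 2.658 in
Initial abstraction Ia = S/5 = (210/79)/5 = 42/79 ≈ 0.532 in
P − Ia = 1.740 − 0.532 = 4773/3950 ≈ 1.208 in (> 0, runoff occurs)
Runoff Q = (P−Ia)²/(P−Ia+S) = (1.208)²/(1.208+2.658) = 2531281/6703150 ≈ 0.378 in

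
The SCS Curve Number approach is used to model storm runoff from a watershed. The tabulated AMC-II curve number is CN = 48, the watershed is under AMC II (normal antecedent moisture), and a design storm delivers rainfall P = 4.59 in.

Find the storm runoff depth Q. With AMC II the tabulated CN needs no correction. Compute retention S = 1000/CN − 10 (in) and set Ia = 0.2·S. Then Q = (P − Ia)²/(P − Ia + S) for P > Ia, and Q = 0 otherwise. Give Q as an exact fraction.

AMC II — tabulated CN = 48 applies directly.
Max retention: S = 1000/48 − 10 = 65/6 in (≈ 10.833 in)
Initial abstraction Ia = S/5 = (65/6)/5 = 13/6 ≈ 2.167 in
P − Ia = 4.590 − 2.167 = 727/300 ≈ 2.423 in (> 0, runoff occurs)
Q = (727/300)²/((727/300) + 65/6) = (528529/90000)/(3977/300) = 528529/1193100 in ≈ 0.443 in

Q = 528529/1193100 in ≈ 0.443 in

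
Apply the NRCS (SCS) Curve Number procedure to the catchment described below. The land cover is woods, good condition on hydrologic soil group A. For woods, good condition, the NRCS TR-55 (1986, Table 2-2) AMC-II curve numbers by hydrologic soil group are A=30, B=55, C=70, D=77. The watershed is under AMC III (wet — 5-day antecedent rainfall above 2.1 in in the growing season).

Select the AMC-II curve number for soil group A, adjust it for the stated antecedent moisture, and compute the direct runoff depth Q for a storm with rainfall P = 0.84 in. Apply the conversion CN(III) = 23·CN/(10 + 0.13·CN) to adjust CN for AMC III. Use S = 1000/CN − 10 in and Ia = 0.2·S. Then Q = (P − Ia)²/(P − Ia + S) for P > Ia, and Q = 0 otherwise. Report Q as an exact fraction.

NRCS table: woods, good condition, soil group A → CN(II) = 30
CN(III) from CN(II)=30: (23·30)/(10 + 0.13·30) = 6900/139 ≈ 49.640
Max retention: S = 1000/(6900/139) − 10 = 700/69 in (≈ 10.145 in)
Ia = 0.2S: 0.2·10.145 = 2.029 in (exactly 140/69)
P = 0.840 ≤ Ia = 2.029 in: entire storm abstracted, Q = 0.

Q = 0 in ≈ 0.000 in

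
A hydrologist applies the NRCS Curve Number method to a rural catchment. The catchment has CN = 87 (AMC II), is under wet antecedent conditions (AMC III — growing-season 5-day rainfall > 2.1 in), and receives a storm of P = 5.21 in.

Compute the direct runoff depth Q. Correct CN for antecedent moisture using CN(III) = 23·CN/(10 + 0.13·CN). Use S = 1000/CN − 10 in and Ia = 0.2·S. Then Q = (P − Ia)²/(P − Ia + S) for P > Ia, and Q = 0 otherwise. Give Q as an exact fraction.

Adjust CN=87 to AMC III: 23·87/(10 + 0.13·87) → 2001 ÷ (2131/100) = 200100/2131 ≈ 93.900
Max retention: S = 1000/(200100/2131) − 10 = 1300/2001 in (≈ 0.650 in)
Ia = 0.2S: 0.2·0.650 = 0.130 in (exactly 260/2001)
Excess rainfall: 5.210 − 0.130 = 5.080 in; P > Ia so Q > 0
Q: (1016521/200100)² ÷ (1146521/200100) = 1033314943441/229418852100 in (≈ 4.504 in)

Q = 1033314943441/229418852100 in ≈ 4.504 in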